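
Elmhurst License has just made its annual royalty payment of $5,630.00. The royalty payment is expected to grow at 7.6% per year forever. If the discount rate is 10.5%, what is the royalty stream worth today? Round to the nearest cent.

D₁ = D₀ × (1 + g) = $5,630.00 × 1.076 = $6,057.8800
Growing perpetuity: P = D₁ / (r − g) = $6,057.8800 / (0.105 − 0.076) = $208,892.41

$208892.41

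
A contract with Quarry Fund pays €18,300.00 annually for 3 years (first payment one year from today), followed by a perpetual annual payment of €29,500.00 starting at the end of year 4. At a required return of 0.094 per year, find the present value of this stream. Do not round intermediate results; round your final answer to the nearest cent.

€285680.18

PV of 3-year annuity: €18,300.00 × [1 − (1+0.094)^−3] / 0.094 = 45994.44295
Perpetuity value at year 3: €29,500.00 / 0.094 = 313829.78723
PV of perpetuity: 313829.78723 / (1+0.094)^3 = 239685.73986
Total PV = 45994.44295 + 239685.73986 = 285680.18281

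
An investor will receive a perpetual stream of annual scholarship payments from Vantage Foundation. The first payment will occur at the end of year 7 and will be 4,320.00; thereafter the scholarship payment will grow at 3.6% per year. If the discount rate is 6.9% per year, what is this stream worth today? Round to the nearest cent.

Value at end of year 6: C₁ / (r − g) = 4,320.00 / (0.069 − 0.036) = 130,909.0909
Discount to today: PV = 130,909.0909 / (1 + 0.069)^6 = 130,909.0909 / 1.492335 = 87,721.00

87721.00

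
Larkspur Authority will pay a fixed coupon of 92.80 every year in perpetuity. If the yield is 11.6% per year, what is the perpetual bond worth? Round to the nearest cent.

Level perpetuity: PV = C / r = 92.80 / 0.116 = 800.00

800.00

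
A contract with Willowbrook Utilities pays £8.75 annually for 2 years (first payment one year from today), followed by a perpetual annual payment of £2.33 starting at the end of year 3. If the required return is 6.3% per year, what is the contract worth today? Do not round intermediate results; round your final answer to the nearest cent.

PV of 2-year annuity: £8.75 × [1 − (1+0.063)^−2] / 0.063 = 15.97500
Perpetuity value at year 2: £2.33 / 0.063 = 36.98413
PV of perpetuity: 36.98413 / (1+0.063)^2 = 32.73021
Total PV = 15.97500 + 32.73021 = 48.70521

£48.71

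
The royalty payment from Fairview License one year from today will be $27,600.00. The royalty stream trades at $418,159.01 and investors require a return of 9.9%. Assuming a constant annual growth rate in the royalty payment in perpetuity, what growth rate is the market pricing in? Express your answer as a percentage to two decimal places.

P = D₁/(r−g) ⇒ g = r − D₁/P = 0.099 − $27,600.00/$418,159.01 = 0.032996

3.30%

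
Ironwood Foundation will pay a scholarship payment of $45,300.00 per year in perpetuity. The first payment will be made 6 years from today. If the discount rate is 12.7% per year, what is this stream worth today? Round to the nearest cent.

$196189.11

Value at end of year 5: C / r = $45,300.00 / 0.127 = $356,692.9134
Discount to today: PV = $356,692.9134 / (1 + 0.127)^5 = $356,692.9134 / 1.818108 = $196,189.11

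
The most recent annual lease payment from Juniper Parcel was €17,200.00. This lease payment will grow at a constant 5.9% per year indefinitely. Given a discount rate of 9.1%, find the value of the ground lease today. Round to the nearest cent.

D₁ = D₀ × (1 + g) = €17,200.00 × 1.059 = €18,214.8000
Growing perpetuity: P = D₁ / (r − g) = €18,214.8000 / (0.091 − 0.059) = €569,212.50

€569212.50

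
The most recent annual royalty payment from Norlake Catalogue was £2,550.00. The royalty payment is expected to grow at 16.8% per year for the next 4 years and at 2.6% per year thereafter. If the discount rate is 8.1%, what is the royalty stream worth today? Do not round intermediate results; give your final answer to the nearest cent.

£77256.79

D_1 = 2978.40000
D_2 = 3478.77120
D_3 = 4063.20476
D_4 = 4745.82316
Terminal value at year 4: TV = D_4×(1+g_2)/(r−g_2) = 4869.21456/0.055 = 88531.17389
P_0 = D_1/(1+r)^1 + D_2/(1+r)^2 + D_3/(1+r)^3 + D_4/(1+r)^4 + TV/(1+r)^4
    = 2755.22664 + 2976.97014 + 3216.55978 + 3475.43184 + 64832.60126 = 77256.78966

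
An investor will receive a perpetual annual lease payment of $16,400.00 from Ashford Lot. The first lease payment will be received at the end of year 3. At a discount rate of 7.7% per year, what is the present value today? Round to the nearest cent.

$183620.73

Value at end of year 2: C / r = $16,400.00 / 0.077 = $212,987.0130
Discount to today: PV = $212,987.0130 / (1 + 0.077)^2 = $212,987.0130 / 1.159929 = $183,620.73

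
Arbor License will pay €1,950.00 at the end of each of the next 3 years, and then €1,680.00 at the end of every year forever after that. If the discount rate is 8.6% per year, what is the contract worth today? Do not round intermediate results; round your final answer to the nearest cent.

PV of 3-year annuity: €1,950.00 × [1 − (1+0.086)^−3] / 0.086 = 4971.42615
Perpetuity value at year 3: €1,680.00 / 0.086 = 19534.88372
PV of perpetuity: 19534.88372 / (1+0.086)^3 = 15251.80889
Total PV = 4971.42615 + 15251.80889 = 20223.23503

€20223.24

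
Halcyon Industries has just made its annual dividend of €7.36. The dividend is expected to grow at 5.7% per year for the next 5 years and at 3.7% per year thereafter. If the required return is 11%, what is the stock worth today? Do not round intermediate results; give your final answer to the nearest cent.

D_1 = 7.77952
D_2 = 8.22295
D_3 = 8.69166
D_4 = 9.18709
D_5 = 9.71075
Terminal value at year 5: TV = D_5×(1+g_2)/(r−g_2) = 10.07005/0.073 = 137.94585
P_0 = D_1/(1+r)^1 + D_2/(1+r)^2 + D_3/(1+r)^3 + D_4/(1+r)^4 + D_5/(1+r)^5 + TV/(1+r)^5
    = 7.00858 + 6.67393 + 6.35527 + 6.05182 + 5.76286 + 81.86415 = 113.71660

€113.72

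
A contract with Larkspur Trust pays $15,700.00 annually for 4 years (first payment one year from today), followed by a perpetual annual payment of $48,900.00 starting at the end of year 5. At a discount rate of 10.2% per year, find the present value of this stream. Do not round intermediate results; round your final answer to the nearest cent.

$374626.24

PV of 4-year annuity: $15,700.00 × [1 − (1+0.102)^−4] / 0.102 = 49552.18887
Perpetuity value at year 4: $48,900.00 / 0.102 = 479411.76471
PV of perpetuity: 479411.76471 / (1+0.102)^4 = 325074.05544
Total PV = 49552.18887 + 325074.05544 = 374626.24430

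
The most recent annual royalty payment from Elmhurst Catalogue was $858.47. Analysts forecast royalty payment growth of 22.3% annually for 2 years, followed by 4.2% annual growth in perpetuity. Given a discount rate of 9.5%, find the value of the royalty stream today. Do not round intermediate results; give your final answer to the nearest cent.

D_1 = 1049.90881
D_2 = 1284.03847
Terminal value at year 2: TV = D_2×(1+g_2)/(r−g_2) = 1337.96809/0.053 = 25244.68095
P_0 = D_1/(1+r)^1 + D_2/(1+r)^2 + TV/(1+r)^2
    = 958.82083 + 1070.90217 + 21054.34078 = 23084.06378

$23084.06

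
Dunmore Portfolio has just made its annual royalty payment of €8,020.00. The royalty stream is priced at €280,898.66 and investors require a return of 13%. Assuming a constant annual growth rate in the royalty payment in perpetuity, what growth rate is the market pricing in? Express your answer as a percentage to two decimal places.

P = D₀(1+g)/(r−g) ⇒ P(r−g) = D₀(1+g) ⇒ g(P+D₀) = P·r − D₀
g = (P·r − D₀)/(P + D₀) = (€280,898.66×0.13 − €8,020.00) / (€280,898.66 + €8,020.00) = 0.098633

9.86%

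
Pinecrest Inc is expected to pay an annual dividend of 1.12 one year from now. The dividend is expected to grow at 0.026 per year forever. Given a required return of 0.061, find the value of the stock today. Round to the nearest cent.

32.00

Growing perpetuity: P = D₁ / (r − g) = 1.1200 / (0.061 − 0.026) = 32.00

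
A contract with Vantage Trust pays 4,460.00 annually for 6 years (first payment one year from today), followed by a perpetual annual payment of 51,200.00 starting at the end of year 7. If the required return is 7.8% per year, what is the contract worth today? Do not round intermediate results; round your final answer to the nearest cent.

439019.59

PV of 6-year annuity: 4,460.00 × [1 − (1+0.078)^−6] / 0.078 = 20743.73908
Perpetuity value at year 6: 51,200.00 / 0.078 = 656410.25641
PV of perpetuity: 656410.25641 / (1+0.078)^6 = 418275.85264
Total PV = 20743.73908 + 418275.85264 = 439019.59172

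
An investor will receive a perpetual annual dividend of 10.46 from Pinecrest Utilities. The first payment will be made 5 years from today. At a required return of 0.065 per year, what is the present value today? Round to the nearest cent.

125.09

Value at end of year 4: C / r = 10.46 / 0.065 = 160.9231
Discount to today: PV = 160.9231 / (1 + 0.065)^4 = 160.9231 / 1.286466 = 125.09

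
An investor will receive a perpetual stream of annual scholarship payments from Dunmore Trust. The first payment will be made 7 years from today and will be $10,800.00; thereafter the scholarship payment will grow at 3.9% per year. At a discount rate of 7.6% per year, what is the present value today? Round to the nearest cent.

Value at end of year 6: C₁ / (r − g) = $10,800.00 / (0.076 − 0.039) = $291,891.8919
Discount to today: PV = $291,891.8919 / (1 + 0.076)^6 = $291,891.8919 / 1.551935 = $188,082.51

$188082.51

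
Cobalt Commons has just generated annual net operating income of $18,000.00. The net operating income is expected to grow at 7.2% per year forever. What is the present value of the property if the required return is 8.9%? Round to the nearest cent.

$1135058.82

D₁ = D₀ × (1 + g) = $18,000.00 × 1.072 = $19,296.0000
Growing perpetuity: P = D₁ / (r − g) = $19,296.0000 / (0.089 − 0.072) = $1,135,058.82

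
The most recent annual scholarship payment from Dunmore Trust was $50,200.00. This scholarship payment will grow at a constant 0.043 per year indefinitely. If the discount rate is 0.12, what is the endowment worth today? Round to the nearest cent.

D₁ = D₀ × (1 + g) = $50,200.00 × 1.043 = $52,358.6000
Growing perpetuity: P = D₁ / (r − g) = $52,358.6000 / (0.12 − 0.043) = $679,981.82

$679981.82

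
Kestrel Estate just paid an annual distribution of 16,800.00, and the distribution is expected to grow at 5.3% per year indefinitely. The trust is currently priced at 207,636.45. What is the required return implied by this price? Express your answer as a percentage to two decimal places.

13.82%

D₁ = 16,800.00 × 1.053 = 17,690.4000
P = D₁/(r − g) ⇒ r = D₁/P + g = 17,690.4000/207,636.45 + 0.053 = 0.085199 + 0.053 = 0.138199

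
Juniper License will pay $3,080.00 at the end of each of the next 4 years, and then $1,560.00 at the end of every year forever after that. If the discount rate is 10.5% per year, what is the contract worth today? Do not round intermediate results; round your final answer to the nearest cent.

$19623.65

PV of 4-year annuity: $3,080.00 × [1 − (1+0.105)^−4] / 0.105 = 9658.44368
Perpetuity value at year 4: $1,560.00 / 0.105 = 14857.14286
PV of perpetuity: 14857.14286 / (1+0.105)^4 = 9965.20385
Total PV = 9658.44368 + 9965.20385 = 19623.64753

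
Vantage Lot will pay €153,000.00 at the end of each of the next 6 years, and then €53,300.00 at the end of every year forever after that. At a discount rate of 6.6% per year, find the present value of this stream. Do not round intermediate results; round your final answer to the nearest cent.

€1288725.33

PV of 6-year annuity: €153,000.00 × [1 − (1+0.066)^−6] / 0.066 = 738373.96947
Perpetuity value at year 6: €53,300.00 / 0.066 = 807575.75758
PV of perpetuity: 807575.75758 / (1+0.066)^6 = 550351.36168
Total PV = 738373.96947 + 550351.36168 = 1288725.33115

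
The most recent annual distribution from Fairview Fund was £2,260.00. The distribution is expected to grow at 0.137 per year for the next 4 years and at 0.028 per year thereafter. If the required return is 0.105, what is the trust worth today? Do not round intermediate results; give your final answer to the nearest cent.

£43536.04

D_1 = 2569.62000
D_2 = 2921.65794
D_3 = 3321.92508
D_4 = 3777.02881
Terminal value at year 4: TV = D_4×(1+g_2)/(r−g_2) = 3882.78562/0.077 = 50425.78728
P_0 = D_1/(1+r)^1 + D_2/(1+r)^2 + D_3/(1+r)^3 + D_4/(1+r)^4 + TV/(1+r)^4
    = 2325.44796 + 2392.79125 + 2462.08476 + 2533.38495 + 33822.33411 = 43536.04303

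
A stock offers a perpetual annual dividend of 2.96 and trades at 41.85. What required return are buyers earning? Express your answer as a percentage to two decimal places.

7.07%

P = C/r ⇒ r = C/P = 2.96/41.85 = 0.070729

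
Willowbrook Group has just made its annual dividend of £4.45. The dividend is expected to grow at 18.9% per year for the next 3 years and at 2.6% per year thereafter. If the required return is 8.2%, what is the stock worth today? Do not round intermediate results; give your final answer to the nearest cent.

D_1 = 5.29105
D_2 = 6.29106
D_3 = 7.48007
Terminal value at year 3: TV = D_3×(1+g_2)/(r−g_2) = 7.67455/0.056 = 137.04554
P_0 = D_1/(1+r)^1 + D_2/(1+r)^2 + D_3/(1+r)^3 + TV/(1+r)^3
    = 4.89006 + 5.37365 + 5.90505 + 108.18900 = 124.35777

£124.36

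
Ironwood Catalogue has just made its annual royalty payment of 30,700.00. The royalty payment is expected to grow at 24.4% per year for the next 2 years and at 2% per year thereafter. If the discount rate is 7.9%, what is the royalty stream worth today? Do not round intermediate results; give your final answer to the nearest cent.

D_1 = 38190.80000
D_2 = 47509.35520
Terminal value at year 2: TV = D_2×(1+g_2)/(r−g_2) = 48459.54230/0.059 = 821348.17464
P_0 = D_1/(1+r)^1 + D_2/(1+r)^2 + TV/(1+r)^2
    = 35394.62465 + 40807.14835 + 705479.51382 = 781681.28682

781681.29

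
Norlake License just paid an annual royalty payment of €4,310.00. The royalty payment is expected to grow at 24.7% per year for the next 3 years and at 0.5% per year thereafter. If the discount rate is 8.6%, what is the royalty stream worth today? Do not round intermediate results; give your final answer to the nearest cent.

€98116.28

D_1 = 5374.57000
D_2 = 6702.08879
D_3 = 8357.50472
Terminal value at year 3: TV = D_3×(1+g_2)/(r−g_2) = 8399.29224/0.081 = 103694.96598
P_0 = D_1/(1+r)^1 + D_2/(1+r)^2 + D_3/(1+r)^3 + TV/(1+r)^3
    = 4948.95948 + 5682.64501 + 6525.09974 + 80959.57091 = 98116.27515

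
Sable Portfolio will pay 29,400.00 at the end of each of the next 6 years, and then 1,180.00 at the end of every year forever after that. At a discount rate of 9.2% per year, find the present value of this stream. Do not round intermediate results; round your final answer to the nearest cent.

138667.39

PV of 6-year annuity: 29,400.00 × [1 − (1+0.092)^−6] / 0.092 = 131103.27067
Perpetuity value at year 6: 1,180.00 / 0.092 = 12826.08696
PV of perpetuity: 12826.08696 / (1+0.092)^6 = 7564.11895
Total PV = 131103.27067 + 7564.11895 = 138667.38962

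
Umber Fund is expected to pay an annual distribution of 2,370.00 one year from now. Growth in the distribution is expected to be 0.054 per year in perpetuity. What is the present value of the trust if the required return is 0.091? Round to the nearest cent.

Growing perpetuity: P = D₁ / (r − g) = 2,370.0000 / (0.091 − 0.054) = 64,054.05

64054.05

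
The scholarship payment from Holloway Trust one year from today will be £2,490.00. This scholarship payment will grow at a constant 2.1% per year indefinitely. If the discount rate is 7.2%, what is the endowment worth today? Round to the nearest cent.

£48823.53

Growing perpetuity: P = D₁ / (r − g) = £2,490.0000 / (0.072 − 0.021) = £48,823.53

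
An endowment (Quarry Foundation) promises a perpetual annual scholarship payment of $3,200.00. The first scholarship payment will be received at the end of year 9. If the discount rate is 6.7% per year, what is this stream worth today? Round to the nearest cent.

Value at end of year 8: C / r = $3,200.00 / 0.067 = $47,761.1940
Discount to today: PV = $47,761.1940 / (1 + 0.067)^8 = $47,761.1940 / 1.680023 = $28,428.88

$28428.88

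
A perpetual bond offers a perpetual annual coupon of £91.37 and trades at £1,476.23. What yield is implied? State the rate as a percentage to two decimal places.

6.19%

P = C/r ⇒ r = C/P = £91.37/£1,476.23 = 0.061894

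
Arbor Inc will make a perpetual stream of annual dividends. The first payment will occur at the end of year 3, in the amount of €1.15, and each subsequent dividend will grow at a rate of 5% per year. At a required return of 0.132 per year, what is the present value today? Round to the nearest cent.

€10.94

Value at end of year 2: C₁ / (r − g) = €1.15 / (0.132 − 0.05) = €14.0244
Discount to today: PV = €14.0244 / (1 + 0.132)^2 = €14.0244 / 1.281424 = €10.94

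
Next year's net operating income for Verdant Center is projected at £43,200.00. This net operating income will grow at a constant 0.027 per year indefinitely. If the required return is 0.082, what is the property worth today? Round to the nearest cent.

Growing perpetuity: P = D₁ / (r − g) = £43,200.0000 / (0.082 − 0.027) = £785,454.55

£785454.55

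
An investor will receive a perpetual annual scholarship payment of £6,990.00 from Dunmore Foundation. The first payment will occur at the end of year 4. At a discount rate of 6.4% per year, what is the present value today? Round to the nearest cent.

Value at end of year 3: C / r = £6,990.00 / 0.064 = £109,218.7500
Discount to today: PV = £109,218.7500 / (1 + 0.064)^3 = £109,218.7500 / 1.204550 = £90,671.82

£90671.82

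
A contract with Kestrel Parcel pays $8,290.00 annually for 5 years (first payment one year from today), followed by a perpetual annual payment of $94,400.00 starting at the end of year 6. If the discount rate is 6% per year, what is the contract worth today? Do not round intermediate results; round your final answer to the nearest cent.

PV of 5-year annuity: $8,290.00 × [1 − (1+0.06)^−5] / 0.06 = 34920.49578
Perpetuity value at year 5: $94,400.00 / 0.06 = 1573333.33333
PV of perpetuity: 1573333.33333 / (1+0.06)^5 = 1175686.19198
Total PV = 34920.49578 + 1175686.19198 = 1210606.68776

$1210606.69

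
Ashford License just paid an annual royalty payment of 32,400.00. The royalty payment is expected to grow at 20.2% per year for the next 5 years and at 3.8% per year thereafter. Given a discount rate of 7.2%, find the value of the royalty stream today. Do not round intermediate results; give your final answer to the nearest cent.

1984496.59

D_1 = 38944.80000
D_2 = 46811.64960
D_3 = 56267.60282
D_4 = 67633.65859
D_5 = 81295.65762
Terminal value at year 5: TV = D_5×(1+g_2)/(r−g_2) = 84384.89261/0.034 = 2481908.60627
P_0 = D_1/(1+r)^1 + D_2/(1+r)^2 + D_3/(1+r)^3 + D_4/(1+r)^4 + D_5/(1+r)^5 + TV/(1+r)^5
    = 36329.10448 + 40734.68618 + 45674.52685 + 51213.41537 + 57423.99746 + 1753120.86354 = 1984496.59387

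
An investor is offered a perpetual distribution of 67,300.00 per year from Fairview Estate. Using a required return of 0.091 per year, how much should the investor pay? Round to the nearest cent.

739560.44

Level perpetuity: PV = C / r = 67,300.00 / 0.091 = 739,560.44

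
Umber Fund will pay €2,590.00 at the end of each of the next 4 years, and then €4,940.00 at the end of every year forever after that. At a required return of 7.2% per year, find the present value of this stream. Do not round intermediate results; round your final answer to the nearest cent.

PV of 4-year annuity: €2,590.00 × [1 − (1+0.072)^−4] / 0.072 = 8733.41248
Perpetuity value at year 4: €4,940.00 / 0.072 = 68611.11111
PV of perpetuity: 68611.11111 / (1+0.072)^4 = 51953.55989
Total PV = 8733.41248 + 51953.55989 = 60686.97237

€60686.97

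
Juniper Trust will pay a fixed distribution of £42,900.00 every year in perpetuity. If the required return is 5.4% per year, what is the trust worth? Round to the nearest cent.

Level perpetuity: PV = C / r = £42,900.00 / 0.054 = £794,444.44

£794444.44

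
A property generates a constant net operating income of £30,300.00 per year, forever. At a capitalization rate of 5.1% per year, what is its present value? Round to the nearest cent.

£594117.65

Level perpetuity: PV = C / r = £30,300.00 / 0.051 = £594,117.65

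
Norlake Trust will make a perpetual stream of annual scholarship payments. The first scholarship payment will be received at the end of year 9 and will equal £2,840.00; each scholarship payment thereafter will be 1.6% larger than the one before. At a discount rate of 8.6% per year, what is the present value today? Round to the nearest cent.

£20969.19

Value at end of year 8: C₁ / (r − g) = £2,840.00 / (0.086 − 0.016) = £40,571.4286
Discount to today: PV = £40,571.4286 / (1 + 0.086)^8 = £40,571.4286 / 1.934811 = £20,969.19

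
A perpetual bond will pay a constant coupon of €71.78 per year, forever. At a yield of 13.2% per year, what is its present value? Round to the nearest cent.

Level perpetuity: PV = C / r = €71.78 / 0.132 = €543.79

€543.79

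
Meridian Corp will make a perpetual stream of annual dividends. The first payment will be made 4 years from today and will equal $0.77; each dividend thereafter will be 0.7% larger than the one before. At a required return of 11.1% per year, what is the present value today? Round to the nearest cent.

Value at end of year 3: C₁ / (r − g) = $0.77 / (0.111 − 0.007) = $7.4038
Discount to today: PV = $7.4038 / (1 + 0.111)^3 = $7.4038 / 1.371331 = $5.40

$5.40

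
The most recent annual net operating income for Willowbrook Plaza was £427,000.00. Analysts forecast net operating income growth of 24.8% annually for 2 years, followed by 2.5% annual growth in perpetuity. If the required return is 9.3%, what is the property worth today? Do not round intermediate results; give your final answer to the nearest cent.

D_1 = 532896.00000
D_2 = 665054.20800
Terminal value at year 2: TV = D_2×(1+g_2)/(r−g_2) = 681680.56320/0.068 = 10024714.16471
P_0 = D_1/(1+r)^1 + D_2/(1+r)^2 + TV/(1+r)^2
    = 487553.52242 + 556694.23236 + 8391346.88491 = 9435594.63969

£9435594.64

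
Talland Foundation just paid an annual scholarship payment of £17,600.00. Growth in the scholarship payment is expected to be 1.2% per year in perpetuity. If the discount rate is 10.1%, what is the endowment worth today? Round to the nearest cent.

D₁ = D₀ × (1 + g) = £17,600.00 × 1.012 = £17,811.2000
Growing perpetuity: P = D₁ / (r − g) = £17,811.2000 / (0.101 − 0.012) = £200,125.84

£200125.84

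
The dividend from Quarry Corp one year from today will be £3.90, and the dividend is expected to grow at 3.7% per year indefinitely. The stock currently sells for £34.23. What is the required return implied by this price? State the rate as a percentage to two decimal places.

P = D₁/(r − g) ⇒ r = D₁/P + g = £3.9000/£34.23 + 0.037 = 0.113935 + 0.037 = 0.150935

15.09%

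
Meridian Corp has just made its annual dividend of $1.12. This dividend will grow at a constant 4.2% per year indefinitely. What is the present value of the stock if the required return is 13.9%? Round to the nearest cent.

D₁ = D₀ × (1 + g) = $1.12 × 1.042 = $1.1670
Growing perpetuity: P = D₁ / (r − g) = $1.1670 / (0.139 − 0.042) = $12.03

$12.03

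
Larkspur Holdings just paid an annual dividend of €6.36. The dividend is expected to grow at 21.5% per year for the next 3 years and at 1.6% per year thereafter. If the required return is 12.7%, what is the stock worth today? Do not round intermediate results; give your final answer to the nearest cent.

D_1 = 7.72740
D_2 = 9.38879
D_3 = 11.40738
Terminal value at year 3: TV = D_3×(1+g_2)/(r−g_2) = 11.58990/0.111 = 104.41351
P_0 = D_1/(1+r)^1 + D_2/(1+r)^2 + D_3/(1+r)^3 + TV/(1+r)^3
    = 6.85661 + 7.39200 + 7.96919 + 72.94322 = 95.16102

€95.16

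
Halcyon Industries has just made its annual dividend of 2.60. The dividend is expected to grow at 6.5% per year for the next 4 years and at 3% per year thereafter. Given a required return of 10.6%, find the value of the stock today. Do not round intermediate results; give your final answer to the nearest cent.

39.77

D_1 = 2.76900
D_2 = 2.94898
D_3 = 3.14067
D_4 = 3.34481
Terminal value at year 4: TV = D_4×(1+g_2)/(r−g_2) = 3.44516/0.076 = 45.33101
P_0 = D_1/(1+r)^1 + D_2/(1+r)^2 + D_3/(1+r)^3 + D_4/(1+r)^4 + TV/(1+r)^4
    = 2.50362 + 2.41081 + 2.32144 + 2.23538 + 30.29528 = 39.76651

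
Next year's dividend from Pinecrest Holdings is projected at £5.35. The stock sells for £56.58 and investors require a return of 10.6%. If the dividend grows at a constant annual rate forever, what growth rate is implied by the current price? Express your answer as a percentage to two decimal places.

1.14%

P = D₁/(r−g) ⇒ g = r − D₁/P = 0.106 − £5.35/£56.58 = 0.011444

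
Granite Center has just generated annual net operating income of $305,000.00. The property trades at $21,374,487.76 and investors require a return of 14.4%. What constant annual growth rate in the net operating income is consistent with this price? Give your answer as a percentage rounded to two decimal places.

P = D₀(1+g)/(r−g) ⇒ P(r−g) = D₀(1+g) ⇒ g(P+D₀) = P·r − D₀
g = (P·r − D₀)/(P + D₀) = ($21,374,487.76×0.144 − $305,000.00) / ($21,374,487.76 + $305,000.00) = 0.127906

12.79%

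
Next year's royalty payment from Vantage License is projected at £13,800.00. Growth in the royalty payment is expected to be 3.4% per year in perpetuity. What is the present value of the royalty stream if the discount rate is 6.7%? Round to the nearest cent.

Growing perpetuity: P = D₁ / (r − g) = £13,800.0000 / (0.067 − 0.034) = £418,181.82

£418181.82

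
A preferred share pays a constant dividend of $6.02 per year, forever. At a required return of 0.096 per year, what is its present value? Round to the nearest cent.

Level perpetuity: PV = C / r = $6.02 / 0.096 = $62.71

$62.71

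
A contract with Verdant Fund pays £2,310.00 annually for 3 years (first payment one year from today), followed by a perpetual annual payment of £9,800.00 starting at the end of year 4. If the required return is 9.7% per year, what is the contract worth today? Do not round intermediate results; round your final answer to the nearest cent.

£82305.59

PV of 3-year annuity: £2,310.00 × [1 − (1+0.097)^−3] / 0.097 = 5775.10467
Perpetuity value at year 3: £9,800.00 / 0.097 = 101030.92784
PV of perpetuity: 101030.92784 / (1+0.097)^3 = 76530.48378
Total PV = 5775.10467 + 76530.48378 = 82305.58845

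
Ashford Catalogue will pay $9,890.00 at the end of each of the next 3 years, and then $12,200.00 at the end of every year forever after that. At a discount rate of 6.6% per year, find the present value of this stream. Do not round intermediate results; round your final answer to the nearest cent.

$178741.74

PV of 3-year annuity: $9,890.00 × [1 − (1+0.066)^−3] / 0.066 = 26145.33962
Perpetuity value at year 3: $12,200.00 / 0.066 = 184848.48485
PV of perpetuity: 184848.48485 / (1+0.066)^3 = 152596.39756
Total PV = 26145.33962 + 152596.39756 = 178741.73717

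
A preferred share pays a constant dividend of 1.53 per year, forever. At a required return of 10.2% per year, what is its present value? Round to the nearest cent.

Level perpetuity: PV = C / r = 1.53 / 0.102 = 15.00

15.00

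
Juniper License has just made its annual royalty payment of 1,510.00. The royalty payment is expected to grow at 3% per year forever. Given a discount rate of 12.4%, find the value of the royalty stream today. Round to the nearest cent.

16545.74

D₁ = D₀ × (1 + g) = 1,510.00 × 1.03 = 1,555.3000
Growing perpetuity: P = D₁ / (r − g) = 1,555.3000 / (0.124 − 0.03) = 16,545.74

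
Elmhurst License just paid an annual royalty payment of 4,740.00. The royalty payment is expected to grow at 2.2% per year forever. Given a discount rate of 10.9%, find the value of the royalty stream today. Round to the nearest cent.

D₁ = D₀ × (1 + g) = 4,740.00 × 1.022 = 4,844.2800
Growing perpetuity: P = D₁ / (r − g) = 4,844.2800 / (0.109 − 0.022) = 55,681.38

55681.38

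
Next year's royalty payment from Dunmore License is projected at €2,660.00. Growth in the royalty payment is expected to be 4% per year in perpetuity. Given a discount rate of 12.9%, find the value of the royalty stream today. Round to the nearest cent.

€29887.64

Growing perpetuity: P = D₁ / (r − g) = €2,660.0000 / (0.129 − 0.04) = €29,887.64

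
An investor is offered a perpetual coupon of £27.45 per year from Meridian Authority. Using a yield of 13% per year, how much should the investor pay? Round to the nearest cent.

£211.15

Level perpetuity: PV = C / r = £27.45 / 0.13 = £211.15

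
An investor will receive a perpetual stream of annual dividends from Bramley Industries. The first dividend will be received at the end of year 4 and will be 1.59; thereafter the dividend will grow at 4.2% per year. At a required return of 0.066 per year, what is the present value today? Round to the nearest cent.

54.69

Value at end of year 3: C₁ / (r − g) = 1.59 / (0.066 − 0.042) = 66.2500
Discount to today: PV = 66.2500 / (1 + 0.066)^3 = 66.2500 / 1.211355 = 54.69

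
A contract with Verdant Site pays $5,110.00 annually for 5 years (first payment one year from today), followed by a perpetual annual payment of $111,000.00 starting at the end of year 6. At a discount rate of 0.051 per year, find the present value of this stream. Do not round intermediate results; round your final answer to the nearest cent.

$1719286.83

PV of 5-year annuity: $5,110.00 × [1 − (1+0.051)^−5] / 0.051 = 22062.60274
Perpetuity value at year 5: $111,000.00 / 0.051 = 2176470.58824
PV of perpetuity: 2176470.58824 / (1+0.051)^5 = 1697224.22731
Total PV = 22062.60274 + 1697224.22731 = 1719286.83005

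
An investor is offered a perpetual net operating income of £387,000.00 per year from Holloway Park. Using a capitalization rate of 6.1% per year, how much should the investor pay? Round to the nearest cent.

Level perpetuity: PV = C / r = £387,000.00 / 0.061 = £6,344,262.30

£6344262.30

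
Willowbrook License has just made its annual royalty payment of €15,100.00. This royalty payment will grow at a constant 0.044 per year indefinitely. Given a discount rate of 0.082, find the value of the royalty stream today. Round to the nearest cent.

€414852.63

D₁ = D₀ × (1 + g) = €15,100.00 × 1.044 = €15,764.4000
Growing perpetuity: P = D₁ / (r − g) = €15,764.4000 / (0.082 − 0.044) = €414,852.63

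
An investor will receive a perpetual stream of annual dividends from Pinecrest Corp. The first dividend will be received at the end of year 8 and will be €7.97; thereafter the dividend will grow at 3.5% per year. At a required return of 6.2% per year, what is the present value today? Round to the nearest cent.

Value at end of year 7: C₁ / (r − g) = €7.97 / (0.062 − 0.035) = €295.1852
Discount to today: PV = €295.1852 / (1 + 0.062)^7 = €295.1852 / 1.523602 = €193.74

€193.74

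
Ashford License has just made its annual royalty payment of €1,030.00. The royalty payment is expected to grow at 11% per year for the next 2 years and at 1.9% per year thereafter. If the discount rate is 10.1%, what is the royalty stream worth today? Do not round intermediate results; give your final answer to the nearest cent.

€15095.08

D_1 = 1143.30000
D_2 = 1269.06300
Terminal value at year 2: TV = D_2×(1+g_2)/(r−g_2) = 1293.17520/0.082 = 15770.42923
P_0 = D_1/(1+r)^1 + D_2/(1+r)^2 + TV/(1+r)^2
    = 1038.41962 + 1046.90806 + 13009.74775 = 15095.07543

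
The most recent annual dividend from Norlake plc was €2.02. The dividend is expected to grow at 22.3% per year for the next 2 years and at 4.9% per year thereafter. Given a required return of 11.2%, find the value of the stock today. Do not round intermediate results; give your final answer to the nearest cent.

D_1 = 2.47046
D_2 = 3.02137
Terminal value at year 2: TV = D_2×(1+g_2)/(r−g_2) = 3.16942/0.063 = 50.30825
P_0 = D_1/(1+r)^1 + D_2/(1+r)^2 + TV/(1+r)^2
    = 2.22164 + 2.44340 + 40.68456 = 45.34960

€45.35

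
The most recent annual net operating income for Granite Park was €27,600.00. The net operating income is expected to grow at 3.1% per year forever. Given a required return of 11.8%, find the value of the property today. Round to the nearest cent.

D₁ = D₀ × (1 + g) = €27,600.00 × 1.031 = €28,455.6000
Growing perpetuity: P = D₁ / (r − g) = €28,455.6000 / (0.118 − 0.031) = €327,075.86

€327075.86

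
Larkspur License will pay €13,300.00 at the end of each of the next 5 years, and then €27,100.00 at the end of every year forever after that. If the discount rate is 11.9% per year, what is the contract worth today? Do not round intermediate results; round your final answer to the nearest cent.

€177861.70

PV of 5-year annuity: €13,300.00 × [1 − (1+0.119)^−5] / 0.119 = 48062.53292
Perpetuity value at year 5: €27,100.00 / 0.119 = 227731.09244
PV of perpetuity: 227731.09244 / (1+0.119)^5 = 129799.16446
Total PV = 48062.53292 + 129799.16446 = 177861.69738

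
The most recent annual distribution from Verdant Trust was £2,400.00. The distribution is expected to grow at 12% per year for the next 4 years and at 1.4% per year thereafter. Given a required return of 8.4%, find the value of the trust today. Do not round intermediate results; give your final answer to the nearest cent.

£50043.20

D_1 = 2688.00000
D_2 = 3010.56000
D_3 = 3371.82720
D_4 = 3776.44646
Terminal value at year 4: TV = D_4×(1+g_2)/(r−g_2) = 3829.31671/0.07 = 54704.52449
P_0 = D_1/(1+r)^1 + D_2/(1+r)^2 + D_3/(1+r)^3 + D_4/(1+r)^4 + TV/(1+r)^4
    = 2479.70480 + 2562.05662 + 2647.14337 + 2735.05588 + 39619.23801 = 50043.19867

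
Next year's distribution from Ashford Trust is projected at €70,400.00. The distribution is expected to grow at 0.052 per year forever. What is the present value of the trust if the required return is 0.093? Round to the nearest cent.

€1717073.17

Growing perpetuity: P = D₁ / (r − g) = €70,400.0000 / (0.093 − 0.052) = €1,717,073.17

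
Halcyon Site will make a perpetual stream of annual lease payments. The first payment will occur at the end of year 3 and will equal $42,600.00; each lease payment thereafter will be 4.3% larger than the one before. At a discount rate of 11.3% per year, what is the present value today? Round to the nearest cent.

Value at end of year 2: C₁ / (r − g) = $42,600.00 / (0.113 − 0.043) = $608,571.4286
Discount to today: PV = $608,571.4286 / (1 + 0.113)^2 = $608,571.4286 / 1.238769 = $491,271.12

$491271.12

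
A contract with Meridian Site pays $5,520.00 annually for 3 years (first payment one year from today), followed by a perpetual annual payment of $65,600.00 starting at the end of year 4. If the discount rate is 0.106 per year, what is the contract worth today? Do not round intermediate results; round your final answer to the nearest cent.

PV of 3-year annuity: $5,520.00 × [1 − (1+0.106)^−3] / 0.106 = 13583.70618
Perpetuity value at year 3: $65,600.00 / 0.106 = 618867.92453
PV of perpetuity: 618867.92453 / (1+0.106)^3 = 457438.37286
Total PV = 13583.70618 + 457438.37286 = 471022.07904

$471022.08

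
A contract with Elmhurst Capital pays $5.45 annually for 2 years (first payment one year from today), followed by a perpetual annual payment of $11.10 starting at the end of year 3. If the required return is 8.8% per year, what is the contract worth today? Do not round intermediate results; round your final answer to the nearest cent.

$116.17

PV of 2-year annuity: $5.45 × [1 − (1+0.088)^−2] / 0.088 = 9.61323
Perpetuity value at year 2: $11.10 / 0.088 = 126.13636
PV of perpetuity: 126.13636 / (1+0.088)^2 = 106.55713
Total PV = 9.61323 + 106.55713 = 116.17036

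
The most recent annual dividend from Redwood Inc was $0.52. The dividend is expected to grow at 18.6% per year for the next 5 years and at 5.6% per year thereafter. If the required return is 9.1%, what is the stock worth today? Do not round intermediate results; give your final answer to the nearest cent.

D_1 = 0.61672
D_2 = 0.73143
D_3 = 0.86748
D_4 = 1.02883
D_5 = 1.22019
Terminal value at year 5: TV = D_5×(1+g_2)/(r−g_2) = 1.28852/0.035 = 36.81482
P_0 = D_1/(1+r)^1 + D_2/(1+r)^2 + D_3/(1+r)^3 + D_4/(1+r)^4 + D_5/(1+r)^5 + TV/(1+r)^5
    = 0.56528 + 0.61450 + 0.66801 + 0.72618 + 0.78941 + 23.81765 = 27.18103

$27.18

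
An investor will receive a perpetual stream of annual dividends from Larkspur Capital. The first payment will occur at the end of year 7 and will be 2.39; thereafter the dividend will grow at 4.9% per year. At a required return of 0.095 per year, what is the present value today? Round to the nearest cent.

30.14

Value at end of year 6: C₁ / (r − g) = 2.39 / (0.095 − 0.049) = 51.9565
Discount to today: PV = 51.9565 / (1 + 0.095)^6 = 51.9565 / 1.723791 = 30.14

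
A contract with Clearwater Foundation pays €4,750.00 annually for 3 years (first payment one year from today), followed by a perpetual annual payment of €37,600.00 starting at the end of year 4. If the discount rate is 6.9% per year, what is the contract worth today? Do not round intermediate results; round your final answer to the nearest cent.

PV of 3-year annuity: €4,750.00 × [1 − (1+0.069)^−3] / 0.069 = 12488.31125
Perpetuity value at year 3: €37,600.00 / 0.069 = 544927.53623
PV of perpetuity: 544927.53623 / (1+0.069)^3 = 446072.69350
Total PV = 12488.31125 + 446072.69350 = 458561.00475

€458561.00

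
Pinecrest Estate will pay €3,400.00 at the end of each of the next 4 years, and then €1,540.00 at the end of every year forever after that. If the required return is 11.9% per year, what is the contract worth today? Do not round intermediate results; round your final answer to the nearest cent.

PV of 4-year annuity: €3,400.00 × [1 − (1+0.119)^−4] / 0.119 = 10348.77539
Perpetuity value at year 4: €1,540.00 / 0.119 = 12941.17647
PV of perpetuity: 12941.17647 / (1+0.119)^4 = 8253.78997
Total PV = 10348.77539 + 8253.78997 = 18602.56536

€18602.57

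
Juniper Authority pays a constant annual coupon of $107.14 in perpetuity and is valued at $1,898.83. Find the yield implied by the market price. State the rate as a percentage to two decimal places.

5.64%

P = C/r ⇒ r = C/P = $107.14/$1,898.83 = 0.056424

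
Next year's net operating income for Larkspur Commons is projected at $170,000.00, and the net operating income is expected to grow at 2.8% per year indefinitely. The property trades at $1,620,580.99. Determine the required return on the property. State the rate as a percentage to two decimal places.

13.29%

P = D₁/(r − g) ⇒ r = D₁/P + g = $170,000.0000/$1,620,580.99 + 0.028 = 0.104901 + 0.028 = 0.132901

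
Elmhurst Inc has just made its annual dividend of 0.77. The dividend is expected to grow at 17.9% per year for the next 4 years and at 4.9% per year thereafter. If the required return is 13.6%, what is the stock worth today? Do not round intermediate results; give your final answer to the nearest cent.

D_1 = 0.90783
D_2 = 1.07033
D_3 = 1.26192
D_4 = 1.48780
Terminal value at year 4: TV = D_4×(1+g_2)/(r−g_2) = 1.56071/0.087 = 17.93916
P_0 = D_1/(1+r)^1 + D_2/(1+r)^2 + D_3/(1+r)^3 + D_4/(1+r)^4 + TV/(1+r)^4
    = 0.79915 + 0.82940 + 0.86079 + 0.89337 + 10.77181 = 14.15452

14.15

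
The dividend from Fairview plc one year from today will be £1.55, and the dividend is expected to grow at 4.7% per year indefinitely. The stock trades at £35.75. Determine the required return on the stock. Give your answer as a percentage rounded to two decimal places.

9.04%

P = D₁/(r − g) ⇒ r = D₁/P + g = £1.5500/£35.75 + 0.047 = 0.043357 + 0.047 = 0.090357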